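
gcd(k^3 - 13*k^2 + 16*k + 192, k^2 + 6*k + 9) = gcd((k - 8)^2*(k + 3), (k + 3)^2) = k + 3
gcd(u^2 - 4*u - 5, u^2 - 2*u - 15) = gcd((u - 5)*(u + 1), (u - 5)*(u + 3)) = u - 5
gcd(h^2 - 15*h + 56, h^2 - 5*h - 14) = h - 7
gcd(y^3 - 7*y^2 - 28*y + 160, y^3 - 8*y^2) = y - 8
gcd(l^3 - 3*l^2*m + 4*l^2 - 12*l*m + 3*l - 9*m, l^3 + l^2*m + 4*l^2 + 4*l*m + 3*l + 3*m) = l^2 + 4*l + 3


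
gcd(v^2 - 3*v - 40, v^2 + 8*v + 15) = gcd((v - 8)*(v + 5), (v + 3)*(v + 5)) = v + 5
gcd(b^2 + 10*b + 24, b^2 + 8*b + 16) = b + 4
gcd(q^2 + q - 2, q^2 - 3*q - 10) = q + 2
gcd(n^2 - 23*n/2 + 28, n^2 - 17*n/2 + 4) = n - 8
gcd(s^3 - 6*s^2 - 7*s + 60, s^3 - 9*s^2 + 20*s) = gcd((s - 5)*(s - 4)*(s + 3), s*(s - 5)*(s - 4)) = s^2 - 9*s + 20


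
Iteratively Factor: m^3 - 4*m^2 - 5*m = (m)*(m^2 - 4*m - 5) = m*(m + 1)*(m - 5)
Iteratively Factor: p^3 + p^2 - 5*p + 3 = (p - 1)*(p^2 + 2*p - 3) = (p - 1)*(p + 3)*(p - 1)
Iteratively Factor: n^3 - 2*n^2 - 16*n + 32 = (n - 4)*(n^2 + 2*n - 8) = (n - 4)*(n - 2)*(n + 4)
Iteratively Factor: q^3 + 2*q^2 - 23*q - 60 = (q + 3)*(q^2 - q - 20) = (q - 5)*(q + 3)*(q + 4)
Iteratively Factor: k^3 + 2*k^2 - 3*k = (k + 3)*(k^2 - k) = k*(k + 3)*(k - 1)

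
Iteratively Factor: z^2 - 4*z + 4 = (z - 2)*(z - 2)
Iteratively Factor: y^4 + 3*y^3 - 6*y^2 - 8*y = (y - 2)*(y^3 + 5*y^2 + 4*y) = (y - 2)*(y + 4)*(y^2 + y) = y*(y - 2)*(y + 4)*(y + 1)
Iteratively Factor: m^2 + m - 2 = (m + 2)*(m - 1)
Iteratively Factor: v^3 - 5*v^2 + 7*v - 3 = (v - 1)*(v^2 - 4*v + 3) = (v - 1)^2*(v - 3)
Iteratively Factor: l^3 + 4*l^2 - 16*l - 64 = (l + 4)*(l^2 - 16) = (l + 4)^2*(l - 4)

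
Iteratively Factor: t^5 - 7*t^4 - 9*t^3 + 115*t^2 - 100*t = (t - 5)*(t^4 - 2*t^3 - 19*t^2 + 20*t) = (t - 5)*(t + 4)*(t^3 - 6*t^2 + 5*t) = (t - 5)^2*(t + 4)*(t^2 - t) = (t - 5)^2*(t - 1)*(t + 4)*(t)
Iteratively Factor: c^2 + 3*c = (c)*(c + 3)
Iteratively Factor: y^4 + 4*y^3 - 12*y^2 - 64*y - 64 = (y + 4)*(y^3 - 12*y - 16) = (y - 4)*(y + 4)*(y^2 + 4*y + 4) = (y - 4)*(y + 2)*(y + 4)*(y + 2)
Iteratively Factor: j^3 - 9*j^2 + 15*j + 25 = (j - 5)*(j^2 - 4*j - 5) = (j - 5)^2*(j + 1)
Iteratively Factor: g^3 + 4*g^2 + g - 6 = (g - 1)*(g^2 + 5*g + 6) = (g - 1)*(g + 3)*(g + 2)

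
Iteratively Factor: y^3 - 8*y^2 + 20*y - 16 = (y - 4)*(y^2 - 4*y + 4) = (y - 4)*(y - 2)*(y - 2)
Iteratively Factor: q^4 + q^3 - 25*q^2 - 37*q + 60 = (q - 1)*(q^3 + 2*q^2 - 23*q - 60) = (q - 1)*(q + 3)*(q^2 - q - 20) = (q - 5)*(q - 1)*(q + 3)*(q + 4)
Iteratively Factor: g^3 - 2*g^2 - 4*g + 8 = (g + 2)*(g^2 - 4*g + 4) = (g - 2)*(g + 2)*(g - 2)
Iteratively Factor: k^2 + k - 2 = (k + 2)*(k - 1)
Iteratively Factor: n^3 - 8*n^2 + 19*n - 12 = (n - 1)*(n^2 - 7*n + 12) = (n - 3)*(n - 1)*(n - 4)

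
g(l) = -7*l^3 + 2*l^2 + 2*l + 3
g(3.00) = -162.00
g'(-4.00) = -350.00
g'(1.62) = -46.63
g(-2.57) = 129.89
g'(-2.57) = -146.98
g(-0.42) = 3.03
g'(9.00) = -1663.00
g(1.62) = -18.27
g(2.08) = -47.18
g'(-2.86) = -181.21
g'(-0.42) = -3.38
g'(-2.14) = -102.73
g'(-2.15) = -103.67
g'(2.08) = -80.53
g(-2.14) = 76.48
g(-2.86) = 177.39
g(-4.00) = 475.00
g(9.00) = -4920.00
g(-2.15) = 77.51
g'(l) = -21*l^2 + 4*l + 2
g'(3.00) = -175.00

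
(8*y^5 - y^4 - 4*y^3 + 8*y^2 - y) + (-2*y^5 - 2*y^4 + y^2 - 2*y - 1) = 6*y^5 - 3*y^4 - 4*y^3 + 9*y^2 - 3*y - 1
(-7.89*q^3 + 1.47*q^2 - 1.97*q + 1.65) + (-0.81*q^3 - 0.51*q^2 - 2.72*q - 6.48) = -8.7*q^3 + 0.96*q^2 - 4.69*q - 4.83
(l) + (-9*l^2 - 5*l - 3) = -9*l^2 - 4*l - 3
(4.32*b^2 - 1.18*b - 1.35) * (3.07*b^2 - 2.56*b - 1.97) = 13.2624*b^4 - 14.6818*b^3 - 9.6341*b^2 + 5.7806*b + 2.6595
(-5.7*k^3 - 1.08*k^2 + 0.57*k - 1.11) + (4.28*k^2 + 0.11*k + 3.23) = -5.7*k^3 + 3.2*k^2 + 0.68*k + 2.12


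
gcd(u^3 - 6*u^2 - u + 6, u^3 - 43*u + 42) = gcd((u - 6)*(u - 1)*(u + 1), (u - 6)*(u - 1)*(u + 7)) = u^2 - 7*u + 6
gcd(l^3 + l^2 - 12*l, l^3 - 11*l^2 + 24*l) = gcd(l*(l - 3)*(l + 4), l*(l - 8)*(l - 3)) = l^2 - 3*l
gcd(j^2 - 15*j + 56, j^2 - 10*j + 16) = j - 8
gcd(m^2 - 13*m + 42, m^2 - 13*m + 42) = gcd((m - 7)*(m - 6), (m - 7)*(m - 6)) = m^2 - 13*m + 42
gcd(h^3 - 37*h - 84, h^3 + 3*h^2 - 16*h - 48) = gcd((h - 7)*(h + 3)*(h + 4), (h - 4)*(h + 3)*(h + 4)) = h^2 + 7*h + 12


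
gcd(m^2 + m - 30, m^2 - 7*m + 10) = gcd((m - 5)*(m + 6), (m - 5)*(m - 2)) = m - 5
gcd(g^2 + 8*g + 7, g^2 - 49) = g + 7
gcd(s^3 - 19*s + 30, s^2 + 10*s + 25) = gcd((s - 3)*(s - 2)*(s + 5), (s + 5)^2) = s + 5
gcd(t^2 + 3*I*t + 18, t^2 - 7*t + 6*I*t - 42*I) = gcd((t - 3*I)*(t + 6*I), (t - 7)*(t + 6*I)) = t + 6*I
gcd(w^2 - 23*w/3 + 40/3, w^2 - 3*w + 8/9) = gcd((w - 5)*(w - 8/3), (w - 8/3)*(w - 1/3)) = w - 8/3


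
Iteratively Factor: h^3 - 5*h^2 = (h)*(h^2 - 5*h) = h^2*(h - 5)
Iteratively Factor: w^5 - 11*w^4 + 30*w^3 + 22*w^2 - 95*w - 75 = (w - 5)*(w^4 - 6*w^3 + 22*w + 15) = (w - 5)*(w + 1)*(w^3 - 7*w^2 + 7*w + 15) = (w - 5)*(w - 3)*(w + 1)*(w^2 - 4*w - 5) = (w - 5)*(w - 3)*(w + 1)^2*(w - 5)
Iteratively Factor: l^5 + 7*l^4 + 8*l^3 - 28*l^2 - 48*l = (l + 2)*(l^4 + 5*l^3 - 2*l^2 - 24*l) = (l + 2)*(l + 3)*(l^3 + 2*l^2 - 8*l) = l*(l + 2)*(l + 3)*(l^2 + 2*l - 8) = l*(l - 2)*(l + 2)*(l + 3)*(l + 4)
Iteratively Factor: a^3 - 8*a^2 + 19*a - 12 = (a - 3)*(a^2 - 5*a + 4) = (a - 4)*(a - 3)*(a - 1)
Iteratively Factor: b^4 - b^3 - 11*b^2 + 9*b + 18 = (b - 2)*(b^3 + b^2 - 9*b - 9) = (b - 3)*(b - 2)*(b^2 + 4*b + 3) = (b - 3)*(b - 2)*(b + 1)*(b + 3)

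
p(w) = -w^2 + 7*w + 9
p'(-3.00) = 13.00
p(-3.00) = -21.00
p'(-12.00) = 31.00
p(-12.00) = -219.00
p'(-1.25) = 9.50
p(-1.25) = -1.31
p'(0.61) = 5.78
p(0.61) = 12.90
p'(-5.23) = 17.46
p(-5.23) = -54.96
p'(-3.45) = 13.90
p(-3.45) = -27.05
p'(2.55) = 1.90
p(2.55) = 20.35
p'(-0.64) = 8.28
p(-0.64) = 4.11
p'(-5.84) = 18.68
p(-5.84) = -65.99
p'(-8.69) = 24.38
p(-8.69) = -127.35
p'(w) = 7 - 2*w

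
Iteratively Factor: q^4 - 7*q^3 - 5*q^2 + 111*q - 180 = (q + 4)*(q^3 - 11*q^2 + 39*q - 45) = (q - 3)*(q + 4)*(q^2 - 8*q + 15) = (q - 5)*(q - 3)*(q + 4)*(q - 3)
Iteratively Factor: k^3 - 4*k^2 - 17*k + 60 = (k - 3)*(k^2 - k - 20) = (k - 5)*(k - 3)*(k + 4)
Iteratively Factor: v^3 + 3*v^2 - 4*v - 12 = (v + 3)*(v^2 - 4) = (v - 2)*(v + 3)*(v + 2)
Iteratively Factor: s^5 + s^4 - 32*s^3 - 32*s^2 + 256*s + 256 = (s - 4)*(s^4 + 5*s^3 - 12*s^2 - 80*s - 64) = (s - 4)^2*(s^3 + 9*s^2 + 24*s + 16) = (s - 4)^2*(s + 4)*(s^2 + 5*s + 4) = (s - 4)^2*(s + 4)^2*(s + 1)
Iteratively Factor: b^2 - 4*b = (b)*(b - 4)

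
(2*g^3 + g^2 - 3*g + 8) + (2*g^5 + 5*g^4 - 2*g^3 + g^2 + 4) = 2*g^5 + 5*g^4 + 2*g^2 - 3*g + 12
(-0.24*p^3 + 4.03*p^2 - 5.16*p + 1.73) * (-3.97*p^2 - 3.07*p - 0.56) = 0.9528*p^5 - 15.2623*p^4 + 8.2475*p^3 + 6.7163*p^2 - 2.4215*p - 0.9688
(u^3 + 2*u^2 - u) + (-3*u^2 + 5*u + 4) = u^3 - u^2 + 4*u + 4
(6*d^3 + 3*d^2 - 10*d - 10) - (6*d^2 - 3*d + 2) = 6*d^3 - 3*d^2 - 7*d - 12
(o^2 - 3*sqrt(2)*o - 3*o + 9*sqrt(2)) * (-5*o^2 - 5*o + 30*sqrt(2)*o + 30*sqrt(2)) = -5*o^4 + 10*o^3 + 45*sqrt(2)*o^3 - 165*o^2 - 90*sqrt(2)*o^2 - 135*sqrt(2)*o + 360*o + 540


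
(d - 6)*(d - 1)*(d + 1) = d^3 - 6*d^2 - d + 6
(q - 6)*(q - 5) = q^2 - 11*q + 30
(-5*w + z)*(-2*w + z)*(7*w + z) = 70*w^3 - 39*w^2*z + z^3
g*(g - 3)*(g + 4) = g^3 + g^2 - 12*g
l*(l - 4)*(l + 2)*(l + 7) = l^4 + 5*l^3 - 22*l^2 - 56*l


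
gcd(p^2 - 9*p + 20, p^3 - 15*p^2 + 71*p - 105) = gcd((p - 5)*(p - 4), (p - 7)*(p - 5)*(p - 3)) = p - 5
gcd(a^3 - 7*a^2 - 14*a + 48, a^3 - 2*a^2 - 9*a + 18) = a^2 + a - 6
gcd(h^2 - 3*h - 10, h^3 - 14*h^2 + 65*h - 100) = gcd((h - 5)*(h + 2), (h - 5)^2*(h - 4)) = h - 5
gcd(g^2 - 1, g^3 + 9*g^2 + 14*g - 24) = g - 1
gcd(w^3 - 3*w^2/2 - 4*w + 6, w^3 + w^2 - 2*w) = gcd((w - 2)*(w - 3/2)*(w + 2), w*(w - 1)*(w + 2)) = w + 2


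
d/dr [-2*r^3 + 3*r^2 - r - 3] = -6*r^2 + 6*r - 1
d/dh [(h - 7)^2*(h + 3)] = (h - 7)*(3*h - 1)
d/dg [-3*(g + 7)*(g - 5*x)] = -6*g + 15*x - 21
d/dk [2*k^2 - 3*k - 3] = 4*k - 3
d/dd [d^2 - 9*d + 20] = 2*d - 9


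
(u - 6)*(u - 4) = u^2 - 10*u + 24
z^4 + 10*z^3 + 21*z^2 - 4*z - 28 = (z - 1)*(z + 2)^2*(z + 7)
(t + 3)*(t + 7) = t^2 + 10*t + 21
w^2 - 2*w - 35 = (w - 7)*(w + 5)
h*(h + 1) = h^2 + h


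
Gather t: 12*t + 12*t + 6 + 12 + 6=24*t + 24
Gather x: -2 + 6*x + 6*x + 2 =12*x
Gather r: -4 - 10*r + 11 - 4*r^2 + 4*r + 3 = -4*r^2 - 6*r + 10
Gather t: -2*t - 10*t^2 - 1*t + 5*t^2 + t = -5*t^2 - 2*t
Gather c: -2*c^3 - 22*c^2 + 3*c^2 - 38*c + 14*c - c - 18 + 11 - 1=-2*c^3 - 19*c^2 - 25*c - 8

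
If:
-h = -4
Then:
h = 4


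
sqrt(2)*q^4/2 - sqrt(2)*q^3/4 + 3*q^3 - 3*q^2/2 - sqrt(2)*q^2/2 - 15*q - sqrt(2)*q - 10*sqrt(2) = (q - 5/2)*(q + 2)*(q + 2*sqrt(2))*(sqrt(2)*q/2 + 1)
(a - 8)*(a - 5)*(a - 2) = a^3 - 15*a^2 + 66*a - 80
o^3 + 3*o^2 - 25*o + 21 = (o - 3)*(o - 1)*(o + 7)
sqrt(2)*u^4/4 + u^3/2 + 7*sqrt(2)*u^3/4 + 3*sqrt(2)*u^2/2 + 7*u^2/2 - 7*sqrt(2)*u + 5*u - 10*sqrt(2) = (u/2 + sqrt(2))*(u + 5)*(u - sqrt(2))*(sqrt(2)*u/2 + sqrt(2))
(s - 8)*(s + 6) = s^2 - 2*s - 48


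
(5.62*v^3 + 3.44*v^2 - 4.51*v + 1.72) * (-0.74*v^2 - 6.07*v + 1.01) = -4.1588*v^5 - 36.659*v^4 - 11.8672*v^3 + 29.5773*v^2 - 14.9955*v + 1.7372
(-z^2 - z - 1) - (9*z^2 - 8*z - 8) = -10*z^2 + 7*z + 7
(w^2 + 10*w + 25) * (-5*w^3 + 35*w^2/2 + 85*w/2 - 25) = -5*w^5 - 65*w^4/2 + 185*w^3/2 + 1675*w^2/2 + 1625*w/2 - 625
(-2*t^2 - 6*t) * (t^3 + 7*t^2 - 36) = -2*t^5 - 20*t^4 - 42*t^3 + 72*t^2 + 216*t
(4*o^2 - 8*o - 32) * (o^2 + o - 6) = 4*o^4 - 4*o^3 - 64*o^2 + 16*o + 192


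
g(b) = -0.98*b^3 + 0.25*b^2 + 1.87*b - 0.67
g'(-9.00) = -240.77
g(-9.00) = 717.17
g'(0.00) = 1.87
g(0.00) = -0.67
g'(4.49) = -55.16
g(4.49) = -75.94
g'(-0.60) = 0.51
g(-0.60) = -1.49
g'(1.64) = -5.22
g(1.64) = -1.25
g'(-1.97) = -10.52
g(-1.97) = 4.11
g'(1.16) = -1.51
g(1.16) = 0.31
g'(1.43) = -3.43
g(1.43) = -0.35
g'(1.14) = -1.38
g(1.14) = 0.33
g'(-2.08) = -11.89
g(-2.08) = 5.34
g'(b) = -2.94*b^2 + 0.5*b + 1.87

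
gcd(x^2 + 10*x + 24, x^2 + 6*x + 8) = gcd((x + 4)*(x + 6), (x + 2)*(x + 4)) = x + 4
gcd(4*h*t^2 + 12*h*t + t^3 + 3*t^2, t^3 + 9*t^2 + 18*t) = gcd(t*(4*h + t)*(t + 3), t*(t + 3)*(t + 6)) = t^2 + 3*t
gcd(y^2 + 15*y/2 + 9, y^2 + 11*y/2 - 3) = y + 6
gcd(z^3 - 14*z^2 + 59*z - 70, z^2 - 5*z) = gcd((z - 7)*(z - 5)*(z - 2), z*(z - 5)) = z - 5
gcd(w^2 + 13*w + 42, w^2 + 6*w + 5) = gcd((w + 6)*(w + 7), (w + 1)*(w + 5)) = 1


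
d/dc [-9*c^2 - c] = -18*c - 1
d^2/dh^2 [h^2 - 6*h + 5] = 2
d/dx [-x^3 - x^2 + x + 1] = -3*x^2 - 2*x + 1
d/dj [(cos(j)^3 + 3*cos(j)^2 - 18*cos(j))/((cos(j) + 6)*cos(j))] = -sin(j)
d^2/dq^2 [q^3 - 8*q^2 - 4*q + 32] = 6*q - 16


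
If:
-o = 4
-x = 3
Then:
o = -4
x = -3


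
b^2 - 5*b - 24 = (b - 8)*(b + 3)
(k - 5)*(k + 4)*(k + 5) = k^3 + 4*k^2 - 25*k - 100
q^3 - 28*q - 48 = (q - 6)*(q + 2)*(q + 4)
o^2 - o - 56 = (o - 8)*(o + 7)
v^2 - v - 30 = (v - 6)*(v + 5)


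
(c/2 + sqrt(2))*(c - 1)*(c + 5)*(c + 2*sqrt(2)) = c^4/2 + 2*c^3 + 2*sqrt(2)*c^3 + 3*c^2/2 + 8*sqrt(2)*c^2 - 10*sqrt(2)*c + 16*c - 20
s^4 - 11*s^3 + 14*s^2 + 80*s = s*(s - 8)*(s - 5)*(s + 2)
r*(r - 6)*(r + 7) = r^3 + r^2 - 42*r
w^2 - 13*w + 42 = (w - 7)*(w - 6)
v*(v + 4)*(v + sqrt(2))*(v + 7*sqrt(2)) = v^4 + 4*v^3 + 8*sqrt(2)*v^3 + 14*v^2 + 32*sqrt(2)*v^2 + 56*v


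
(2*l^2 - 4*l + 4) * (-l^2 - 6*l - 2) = -2*l^4 - 8*l^3 + 16*l^2 - 16*l - 8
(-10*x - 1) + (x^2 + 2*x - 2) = x^2 - 8*x - 3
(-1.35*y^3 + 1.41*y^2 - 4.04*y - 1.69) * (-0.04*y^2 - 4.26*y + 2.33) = 0.054*y^5 + 5.6946*y^4 - 8.9905*y^3 + 20.5633*y^2 - 2.2138*y - 3.9377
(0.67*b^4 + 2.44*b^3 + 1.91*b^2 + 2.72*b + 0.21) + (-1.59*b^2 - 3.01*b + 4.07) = 0.67*b^4 + 2.44*b^3 + 0.32*b^2 - 0.29*b + 4.28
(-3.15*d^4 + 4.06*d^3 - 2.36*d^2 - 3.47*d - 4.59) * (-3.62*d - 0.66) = 11.403*d^5 - 12.6182*d^4 + 5.8636*d^3 + 14.119*d^2 + 18.906*d + 3.0294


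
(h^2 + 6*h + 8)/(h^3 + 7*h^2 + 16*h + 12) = (h + 4)/(h^2 + 5*h + 6)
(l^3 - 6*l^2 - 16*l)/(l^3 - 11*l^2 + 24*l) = (l + 2)/(l - 3)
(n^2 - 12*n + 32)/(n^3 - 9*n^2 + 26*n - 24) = (n - 8)/(n^2 - 5*n + 6)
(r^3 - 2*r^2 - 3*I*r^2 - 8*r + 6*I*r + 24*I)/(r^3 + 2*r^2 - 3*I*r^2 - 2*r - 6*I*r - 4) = (r^2 - r*(4 + 3*I) + 12*I)/(r^2 - 3*I*r - 2)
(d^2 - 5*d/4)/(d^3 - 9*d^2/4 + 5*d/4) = 1/(d - 1)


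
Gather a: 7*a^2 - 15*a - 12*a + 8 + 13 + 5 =7*a^2 - 27*a + 26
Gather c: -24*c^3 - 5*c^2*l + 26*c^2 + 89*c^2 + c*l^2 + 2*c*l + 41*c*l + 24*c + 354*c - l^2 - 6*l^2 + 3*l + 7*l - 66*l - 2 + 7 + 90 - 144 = -24*c^3 + c^2*(115 - 5*l) + c*(l^2 + 43*l + 378) - 7*l^2 - 56*l - 49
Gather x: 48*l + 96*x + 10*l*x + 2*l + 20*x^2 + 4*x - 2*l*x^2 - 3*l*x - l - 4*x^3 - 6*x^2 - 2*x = 49*l - 4*x^3 + x^2*(14 - 2*l) + x*(7*l + 98)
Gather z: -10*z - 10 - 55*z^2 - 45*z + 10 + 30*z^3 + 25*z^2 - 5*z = 30*z^3 - 30*z^2 - 60*z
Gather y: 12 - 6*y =12 - 6*y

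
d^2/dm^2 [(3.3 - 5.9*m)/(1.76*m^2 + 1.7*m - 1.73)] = (-(3.52*m + 1.7)*(5.9*m - 3.3)*(7.04*m + 3.4) + (62.304*m + 8.444)*(1.76*m^2 + 1.7*m - 1.73))/(1.76*m^2 + 1.7*m - 1.73)^3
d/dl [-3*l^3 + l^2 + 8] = l*(2 - 9*l)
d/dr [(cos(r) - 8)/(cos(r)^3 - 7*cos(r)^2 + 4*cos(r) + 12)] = (227*cos(r) - 31*cos(2*r) + cos(3*r) - 119)*sin(r)/(2*(cos(r)^3 - 7*cos(r)^2 + 4*cos(r) + 12)^2)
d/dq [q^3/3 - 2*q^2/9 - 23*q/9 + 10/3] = q^2 - 4*q/9 - 23/9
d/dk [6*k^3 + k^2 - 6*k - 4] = 18*k^2 + 2*k - 6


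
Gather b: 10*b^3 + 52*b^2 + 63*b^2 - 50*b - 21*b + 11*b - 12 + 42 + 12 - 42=10*b^3 + 115*b^2 - 60*b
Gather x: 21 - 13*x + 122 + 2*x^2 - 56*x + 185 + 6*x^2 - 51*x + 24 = 8*x^2 - 120*x + 352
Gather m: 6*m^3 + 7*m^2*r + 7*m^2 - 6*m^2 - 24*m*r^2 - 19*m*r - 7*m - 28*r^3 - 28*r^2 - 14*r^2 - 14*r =6*m^3 + m^2*(7*r + 1) + m*(-24*r^2 - 19*r - 7) - 28*r^3 - 42*r^2 - 14*r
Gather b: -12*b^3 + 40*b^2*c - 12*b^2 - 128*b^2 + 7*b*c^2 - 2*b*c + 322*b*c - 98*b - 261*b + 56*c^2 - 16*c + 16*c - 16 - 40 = -12*b^3 + b^2*(40*c - 140) + b*(7*c^2 + 320*c - 359) + 56*c^2 - 56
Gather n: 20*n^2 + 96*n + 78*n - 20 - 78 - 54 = 20*n^2 + 174*n - 152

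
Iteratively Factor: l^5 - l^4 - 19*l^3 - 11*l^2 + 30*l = (l)*(l^4 - l^3 - 19*l^2 - 11*l + 30) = l*(l - 1)*(l^3 - 19*l - 30) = l*(l - 1)*(l + 3)*(l^2 - 3*l - 10) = l*(l - 1)*(l + 2)*(l + 3)*(l - 5)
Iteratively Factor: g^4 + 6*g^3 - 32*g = (g + 4)*(g^3 + 2*g^2 - 8*g) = g*(g + 4)*(g^2 + 2*g - 8) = g*(g + 4)^2*(g - 2)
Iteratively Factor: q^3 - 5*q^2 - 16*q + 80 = (q - 4)*(q^2 - q - 20) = (q - 4)*(q + 4)*(q - 5)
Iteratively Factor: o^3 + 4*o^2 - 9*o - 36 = (o + 3)*(o^2 + o - 12) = (o + 3)*(o + 4)*(o - 3)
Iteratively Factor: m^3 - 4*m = (m)*(m^2 - 4) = m*(m + 2)*(m - 2)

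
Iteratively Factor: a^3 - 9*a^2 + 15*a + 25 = (a - 5)*(a^2 - 4*a - 5) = (a - 5)*(a + 1)*(a - 5)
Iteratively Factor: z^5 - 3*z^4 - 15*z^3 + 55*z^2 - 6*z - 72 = (z - 2)*(z^4 - z^3 - 17*z^2 + 21*z + 36) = (z - 3)*(z - 2)*(z^3 + 2*z^2 - 11*z - 12) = (z - 3)^2*(z - 2)*(z^2 + 5*z + 4) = (z - 3)^2*(z - 2)*(z + 4)*(z + 1)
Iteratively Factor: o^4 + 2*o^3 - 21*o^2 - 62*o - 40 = (o + 1)*(o^3 + o^2 - 22*o - 40) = (o + 1)*(o + 4)*(o^2 - 3*o - 10) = (o - 5)*(o + 1)*(o + 4)*(o + 2)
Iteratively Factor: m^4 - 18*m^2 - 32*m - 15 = (m - 5)*(m^3 + 5*m^2 + 7*m + 3) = (m - 5)*(m + 3)*(m^2 + 2*m + 1) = (m - 5)*(m + 1)*(m + 3)*(m + 1)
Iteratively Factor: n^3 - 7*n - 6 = (n - 3)*(n^2 + 3*n + 2) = (n - 3)*(n + 2)*(n + 1)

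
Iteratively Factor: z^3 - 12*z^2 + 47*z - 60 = (z - 5)*(z^2 - 7*z + 12) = (z - 5)*(z - 3)*(z - 4)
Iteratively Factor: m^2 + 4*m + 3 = (m + 3)*(m + 1)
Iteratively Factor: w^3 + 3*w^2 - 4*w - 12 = (w - 2)*(w^2 + 5*w + 6) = (w - 2)*(w + 2)*(w + 3)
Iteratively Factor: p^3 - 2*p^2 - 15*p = (p - 5)*(p^2 + 3*p) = p*(p - 5)*(p + 3)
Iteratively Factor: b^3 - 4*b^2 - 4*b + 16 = (b - 4)*(b^2 - 4) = (b - 4)*(b + 2)*(b - 2)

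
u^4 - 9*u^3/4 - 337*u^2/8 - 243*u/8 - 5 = (u - 8)*(u + 1/4)*(u + 1/2)*(u + 5)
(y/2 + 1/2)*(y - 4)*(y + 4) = y^3/2 + y^2/2 - 8*y - 8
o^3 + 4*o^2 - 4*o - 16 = (o - 2)*(o + 2)*(o + 4)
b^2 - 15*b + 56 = (b - 8)*(b - 7)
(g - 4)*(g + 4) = g^2 - 16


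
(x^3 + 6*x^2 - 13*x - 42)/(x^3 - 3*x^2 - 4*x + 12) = (x + 7)/(x - 2)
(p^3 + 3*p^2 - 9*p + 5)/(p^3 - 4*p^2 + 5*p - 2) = (p + 5)/(p - 2)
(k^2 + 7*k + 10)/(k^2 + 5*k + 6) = (k + 5)/(k + 3)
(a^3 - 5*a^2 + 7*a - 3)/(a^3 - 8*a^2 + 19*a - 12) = (a - 1)/(a - 4)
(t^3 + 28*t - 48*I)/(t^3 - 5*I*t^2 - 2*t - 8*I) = (t + 6*I)/(t + I)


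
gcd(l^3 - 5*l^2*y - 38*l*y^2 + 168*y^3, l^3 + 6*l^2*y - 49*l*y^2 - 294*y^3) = -l^2 + l*y + 42*y^2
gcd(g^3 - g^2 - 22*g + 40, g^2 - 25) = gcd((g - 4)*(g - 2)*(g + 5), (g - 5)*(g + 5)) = g + 5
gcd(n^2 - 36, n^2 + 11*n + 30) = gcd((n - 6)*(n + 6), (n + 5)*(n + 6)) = n + 6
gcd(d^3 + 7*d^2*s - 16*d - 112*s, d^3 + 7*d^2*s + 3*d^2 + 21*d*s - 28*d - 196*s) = d^2 + 7*d*s - 4*d - 28*s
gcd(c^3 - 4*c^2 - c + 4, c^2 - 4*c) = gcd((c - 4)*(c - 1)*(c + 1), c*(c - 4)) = c - 4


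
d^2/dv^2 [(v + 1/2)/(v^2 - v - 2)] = ((1 - 6*v)*(-v^2 + v + 2) - (2*v - 1)^2*(2*v + 1))/(-v^2 + v + 2)^3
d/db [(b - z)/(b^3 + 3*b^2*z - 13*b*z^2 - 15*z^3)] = (b^3 + 3*b^2*z - 13*b*z^2 - 15*z^3 - (b - z)*(3*b^2 + 6*b*z - 13*z^2))/(b^3 + 3*b^2*z - 13*b*z^2 - 15*z^3)^2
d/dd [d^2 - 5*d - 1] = 2*d - 5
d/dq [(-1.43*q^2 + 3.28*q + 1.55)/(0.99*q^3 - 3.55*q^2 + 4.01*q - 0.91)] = (1.4157*q^4 - 6.4944*q^3 + 1.3062*q^2 + 13.6076*q - 9.2003)/(0.9801*q^6 - 7.029*q^5 + 20.5423*q^4 - 30.2728*q^3 + 22.5411*q^2 - 7.2982*q + 0.8281)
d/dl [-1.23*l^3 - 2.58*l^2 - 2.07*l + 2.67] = -3.69*l^2 - 5.16*l - 2.07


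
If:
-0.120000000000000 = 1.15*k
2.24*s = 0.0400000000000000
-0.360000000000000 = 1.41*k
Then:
No Solution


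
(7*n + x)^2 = 49*n^2 + 14*n*x + x^2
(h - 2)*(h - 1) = h^2 - 3*h + 2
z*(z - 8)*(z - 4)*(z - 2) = z^4 - 14*z^3 + 56*z^2 - 64*z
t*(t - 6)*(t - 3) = t^3 - 9*t^2 + 18*t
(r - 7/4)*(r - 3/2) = r^2 - 13*r/4 + 21/8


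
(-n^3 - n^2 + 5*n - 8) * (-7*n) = 7*n^4 + 7*n^3 - 35*n^2 + 56*n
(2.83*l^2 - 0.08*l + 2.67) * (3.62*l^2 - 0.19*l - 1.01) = 10.2446*l^4 - 0.8273*l^3 + 6.8223*l^2 - 0.4265*l - 2.6967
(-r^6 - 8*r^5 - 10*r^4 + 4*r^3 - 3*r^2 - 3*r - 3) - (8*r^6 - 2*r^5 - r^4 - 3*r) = -9*r^6 - 6*r^5 - 9*r^4 + 4*r^3 - 3*r^2 - 3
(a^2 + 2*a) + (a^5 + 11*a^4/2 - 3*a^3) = a^5 + 11*a^4/2 - 3*a^3 + a^2 + 2*a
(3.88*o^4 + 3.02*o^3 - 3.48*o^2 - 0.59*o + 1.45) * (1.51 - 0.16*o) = -0.6208*o^5 + 5.3756*o^4 + 5.117*o^3 - 5.1604*o^2 - 1.1229*o + 2.1895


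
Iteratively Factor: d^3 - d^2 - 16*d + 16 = (d + 4)*(d^2 - 5*d + 4) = (d - 4)*(d + 4)*(d - 1)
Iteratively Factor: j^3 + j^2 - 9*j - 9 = (j - 3)*(j^2 + 4*j + 3) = (j - 3)*(j + 1)*(j + 3)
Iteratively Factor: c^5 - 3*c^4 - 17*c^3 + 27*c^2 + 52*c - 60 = (c - 2)*(c^4 - c^3 - 19*c^2 - 11*c + 30) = (c - 5)*(c - 2)*(c^3 + 4*c^2 + c - 6) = (c - 5)*(c - 2)*(c + 3)*(c^2 + c - 2) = (c - 5)*(c - 2)*(c + 2)*(c + 3)*(c - 1)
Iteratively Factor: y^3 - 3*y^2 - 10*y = (y + 2)*(y^2 - 5*y) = y*(y + 2)*(y - 5)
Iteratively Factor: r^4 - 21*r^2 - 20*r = (r + 4)*(r^3 - 4*r^2 - 5*r) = (r - 5)*(r + 4)*(r^2 + r) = r*(r - 5)*(r + 4)*(r + 1)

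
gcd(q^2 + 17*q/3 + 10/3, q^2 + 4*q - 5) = q + 5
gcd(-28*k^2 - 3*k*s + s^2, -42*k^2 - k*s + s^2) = -7*k + s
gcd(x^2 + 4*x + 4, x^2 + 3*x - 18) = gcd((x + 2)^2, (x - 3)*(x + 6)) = 1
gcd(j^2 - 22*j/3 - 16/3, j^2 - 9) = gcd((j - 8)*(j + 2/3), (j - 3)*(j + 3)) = 1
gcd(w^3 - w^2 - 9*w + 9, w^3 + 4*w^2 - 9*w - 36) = w^2 - 9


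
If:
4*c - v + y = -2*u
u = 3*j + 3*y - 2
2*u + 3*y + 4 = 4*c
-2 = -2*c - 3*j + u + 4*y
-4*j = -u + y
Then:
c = 6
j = 10/7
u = 52/7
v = 284/7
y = 12/7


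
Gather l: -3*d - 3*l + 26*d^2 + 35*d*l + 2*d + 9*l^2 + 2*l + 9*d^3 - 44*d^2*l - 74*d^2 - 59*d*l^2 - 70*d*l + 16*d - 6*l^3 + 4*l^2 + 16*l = 9*d^3 - 48*d^2 + 15*d - 6*l^3 + l^2*(13 - 59*d) + l*(-44*d^2 - 35*d + 15)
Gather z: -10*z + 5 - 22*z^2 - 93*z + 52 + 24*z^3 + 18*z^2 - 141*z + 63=24*z^3 - 4*z^2 - 244*z + 120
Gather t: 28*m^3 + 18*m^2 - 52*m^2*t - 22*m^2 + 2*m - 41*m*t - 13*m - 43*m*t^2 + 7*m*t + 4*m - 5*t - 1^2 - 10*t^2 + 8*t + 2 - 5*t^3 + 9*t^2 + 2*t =28*m^3 - 4*m^2 - 7*m - 5*t^3 + t^2*(-43*m - 1) + t*(-52*m^2 - 34*m + 5) + 1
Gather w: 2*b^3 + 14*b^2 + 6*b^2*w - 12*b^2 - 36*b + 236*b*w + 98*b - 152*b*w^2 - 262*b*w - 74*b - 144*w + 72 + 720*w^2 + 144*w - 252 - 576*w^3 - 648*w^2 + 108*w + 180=2*b^3 + 2*b^2 - 12*b - 576*w^3 + w^2*(72 - 152*b) + w*(6*b^2 - 26*b + 108)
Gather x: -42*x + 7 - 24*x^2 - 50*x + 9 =-24*x^2 - 92*x + 16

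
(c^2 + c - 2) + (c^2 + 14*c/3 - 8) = 2*c^2 + 17*c/3 - 10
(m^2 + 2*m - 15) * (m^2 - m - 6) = m^4 + m^3 - 23*m^2 + 3*m + 90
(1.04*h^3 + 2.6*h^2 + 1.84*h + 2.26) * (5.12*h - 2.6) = 5.3248*h^4 + 10.608*h^3 + 2.6608*h^2 + 6.7872*h - 5.876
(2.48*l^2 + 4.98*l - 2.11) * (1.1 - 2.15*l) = -5.332*l^3 - 7.979*l^2 + 10.0145*l - 2.321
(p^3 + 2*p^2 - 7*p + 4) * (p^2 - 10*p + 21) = p^5 - 8*p^4 - 6*p^3 + 116*p^2 - 187*p + 84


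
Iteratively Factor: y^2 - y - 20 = (y - 5)*(y + 4)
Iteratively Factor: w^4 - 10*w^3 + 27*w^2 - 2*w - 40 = (w - 4)*(w^3 - 6*w^2 + 3*w + 10) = (w - 4)*(w - 2)*(w^2 - 4*w - 5) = (w - 4)*(w - 2)*(w + 1)*(w - 5)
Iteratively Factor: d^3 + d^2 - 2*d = (d + 2)*(d^2 - d) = (d - 1)*(d + 2)*(d)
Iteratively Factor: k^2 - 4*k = (k)*(k - 4)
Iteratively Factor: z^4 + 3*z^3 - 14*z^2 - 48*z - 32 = (z + 2)*(z^3 + z^2 - 16*z - 16) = (z - 4)*(z + 2)*(z^2 + 5*z + 4) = (z - 4)*(z + 1)*(z + 2)*(z + 4)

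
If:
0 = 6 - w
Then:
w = 6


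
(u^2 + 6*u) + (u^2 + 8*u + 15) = 2*u^2 + 14*u + 15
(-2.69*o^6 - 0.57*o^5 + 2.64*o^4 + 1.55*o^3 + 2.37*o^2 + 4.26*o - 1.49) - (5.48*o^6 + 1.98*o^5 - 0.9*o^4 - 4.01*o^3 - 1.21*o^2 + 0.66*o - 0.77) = -8.17*o^6 - 2.55*o^5 + 3.54*o^4 + 5.56*o^3 + 3.58*o^2 + 3.6*o - 0.72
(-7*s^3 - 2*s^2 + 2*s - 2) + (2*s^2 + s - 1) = -7*s^3 + 3*s - 3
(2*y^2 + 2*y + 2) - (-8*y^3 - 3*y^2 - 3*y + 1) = 8*y^3 + 5*y^2 + 5*y + 1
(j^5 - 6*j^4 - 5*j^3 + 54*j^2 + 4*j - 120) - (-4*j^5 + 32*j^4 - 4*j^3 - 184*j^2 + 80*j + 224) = 5*j^5 - 38*j^4 - j^3 + 238*j^2 - 76*j - 344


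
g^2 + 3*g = g*(g + 3)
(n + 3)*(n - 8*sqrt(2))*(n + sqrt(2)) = n^3 - 7*sqrt(2)*n^2 + 3*n^2 - 21*sqrt(2)*n - 16*n - 48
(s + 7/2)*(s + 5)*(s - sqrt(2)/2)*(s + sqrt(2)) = s^4 + sqrt(2)*s^3/2 + 17*s^3/2 + 17*sqrt(2)*s^2/4 + 33*s^2/2 - 17*s/2 + 35*sqrt(2)*s/4 - 35/2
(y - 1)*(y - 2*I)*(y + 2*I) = y^3 - y^2 + 4*y - 4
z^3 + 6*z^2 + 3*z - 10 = (z - 1)*(z + 2)*(z + 5)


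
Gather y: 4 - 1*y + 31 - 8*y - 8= 27 - 9*y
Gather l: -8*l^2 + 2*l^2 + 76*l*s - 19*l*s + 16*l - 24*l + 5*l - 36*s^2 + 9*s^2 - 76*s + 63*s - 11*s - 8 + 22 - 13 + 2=-6*l^2 + l*(57*s - 3) - 27*s^2 - 24*s + 3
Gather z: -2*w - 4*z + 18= -2*w - 4*z + 18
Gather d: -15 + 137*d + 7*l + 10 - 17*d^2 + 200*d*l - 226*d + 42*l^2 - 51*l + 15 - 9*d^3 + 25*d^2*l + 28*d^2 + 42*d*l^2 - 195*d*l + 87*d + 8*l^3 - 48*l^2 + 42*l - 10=-9*d^3 + d^2*(25*l + 11) + d*(42*l^2 + 5*l - 2) + 8*l^3 - 6*l^2 - 2*l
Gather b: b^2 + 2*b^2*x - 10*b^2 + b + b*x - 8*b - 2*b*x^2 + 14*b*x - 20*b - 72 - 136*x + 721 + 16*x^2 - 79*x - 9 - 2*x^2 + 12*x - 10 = b^2*(2*x - 9) + b*(-2*x^2 + 15*x - 27) + 14*x^2 - 203*x + 630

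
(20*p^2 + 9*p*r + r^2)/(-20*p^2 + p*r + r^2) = (-4*p - r)/(4*p - r)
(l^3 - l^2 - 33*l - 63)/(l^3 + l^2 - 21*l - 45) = (l - 7)/(l - 5)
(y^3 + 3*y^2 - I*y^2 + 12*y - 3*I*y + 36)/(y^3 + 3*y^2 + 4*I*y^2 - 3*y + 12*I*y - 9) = (y - 4*I)/(y + I)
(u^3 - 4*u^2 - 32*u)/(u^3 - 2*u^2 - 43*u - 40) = u*(u + 4)/(u^2 + 6*u + 5)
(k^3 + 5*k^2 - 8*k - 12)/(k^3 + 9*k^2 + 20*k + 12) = (k - 2)/(k + 2)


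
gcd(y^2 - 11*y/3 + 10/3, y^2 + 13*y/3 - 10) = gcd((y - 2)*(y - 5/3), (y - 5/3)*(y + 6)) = y - 5/3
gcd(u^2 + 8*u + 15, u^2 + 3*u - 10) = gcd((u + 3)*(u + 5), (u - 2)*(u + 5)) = u + 5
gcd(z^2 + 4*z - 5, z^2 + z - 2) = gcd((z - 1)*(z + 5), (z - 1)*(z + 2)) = z - 1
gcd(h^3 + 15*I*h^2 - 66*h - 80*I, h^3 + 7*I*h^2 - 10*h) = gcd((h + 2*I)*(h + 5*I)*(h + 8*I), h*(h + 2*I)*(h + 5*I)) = h^2 + 7*I*h - 10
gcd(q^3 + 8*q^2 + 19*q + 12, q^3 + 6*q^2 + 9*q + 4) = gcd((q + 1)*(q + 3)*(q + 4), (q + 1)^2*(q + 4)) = q^2 + 5*q + 4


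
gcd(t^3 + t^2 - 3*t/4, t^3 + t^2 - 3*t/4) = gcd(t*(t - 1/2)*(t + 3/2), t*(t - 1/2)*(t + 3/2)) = t^3 + t^2 - 3*t/4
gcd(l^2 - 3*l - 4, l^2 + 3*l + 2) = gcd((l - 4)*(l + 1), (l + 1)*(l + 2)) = l + 1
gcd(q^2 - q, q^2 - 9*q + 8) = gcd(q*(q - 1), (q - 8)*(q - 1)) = q - 1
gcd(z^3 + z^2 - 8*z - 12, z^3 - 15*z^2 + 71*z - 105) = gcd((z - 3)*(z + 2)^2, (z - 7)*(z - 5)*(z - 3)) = z - 3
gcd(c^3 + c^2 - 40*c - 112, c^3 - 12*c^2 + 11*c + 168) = c - 7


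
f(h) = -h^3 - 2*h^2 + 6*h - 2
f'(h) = -3*h^2 - 4*h + 6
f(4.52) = -108.09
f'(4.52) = -73.37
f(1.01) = 0.99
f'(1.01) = -1.10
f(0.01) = -1.94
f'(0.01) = 5.96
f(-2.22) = -14.24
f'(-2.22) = 0.09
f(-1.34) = -11.23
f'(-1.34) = 5.97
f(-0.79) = -7.50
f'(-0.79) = 7.29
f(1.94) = -5.19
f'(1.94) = -13.05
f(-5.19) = 52.79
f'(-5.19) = -54.05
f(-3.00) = -11.00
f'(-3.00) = -9.00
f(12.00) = -1946.00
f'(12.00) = -474.00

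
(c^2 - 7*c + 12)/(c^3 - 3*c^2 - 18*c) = (-c^2 + 7*c - 12)/(c*(-c^2 + 3*c + 18))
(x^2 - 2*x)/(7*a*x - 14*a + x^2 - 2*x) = x/(7*a + x)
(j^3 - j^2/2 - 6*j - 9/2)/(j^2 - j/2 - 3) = (j^2 - 2*j - 3)/(j - 2)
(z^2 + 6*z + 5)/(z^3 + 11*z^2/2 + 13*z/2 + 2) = 2*(z + 5)/(2*z^2 + 9*z + 4)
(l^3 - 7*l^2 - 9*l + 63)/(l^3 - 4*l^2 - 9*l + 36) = (l - 7)/(l - 4)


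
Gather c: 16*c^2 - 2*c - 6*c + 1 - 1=16*c^2 - 8*c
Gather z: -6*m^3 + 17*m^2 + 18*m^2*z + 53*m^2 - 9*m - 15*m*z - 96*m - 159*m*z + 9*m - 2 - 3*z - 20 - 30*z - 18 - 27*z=-6*m^3 + 70*m^2 - 96*m + z*(18*m^2 - 174*m - 60) - 40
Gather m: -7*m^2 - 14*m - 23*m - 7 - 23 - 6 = -7*m^2 - 37*m - 36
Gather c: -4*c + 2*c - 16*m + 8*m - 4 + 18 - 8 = -2*c - 8*m + 6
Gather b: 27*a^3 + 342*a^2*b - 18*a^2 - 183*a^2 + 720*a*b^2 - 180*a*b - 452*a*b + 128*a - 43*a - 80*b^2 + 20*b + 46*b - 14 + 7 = 27*a^3 - 201*a^2 + 85*a + b^2*(720*a - 80) + b*(342*a^2 - 632*a + 66) - 7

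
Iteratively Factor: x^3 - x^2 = (x)*(x^2 - x) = x^2*(x - 1)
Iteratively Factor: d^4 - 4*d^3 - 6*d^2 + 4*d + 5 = (d + 1)*(d^3 - 5*d^2 - d + 5) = (d - 1)*(d + 1)*(d^2 - 4*d - 5) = (d - 1)*(d + 1)^2*(d - 5)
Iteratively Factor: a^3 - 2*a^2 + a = (a)*(a^2 - 2*a + 1) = a*(a - 1)*(a - 1)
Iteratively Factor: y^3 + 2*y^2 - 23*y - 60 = (y - 5)*(y^2 + 7*y + 12) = (y - 5)*(y + 3)*(y + 4)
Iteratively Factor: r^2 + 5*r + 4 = (r + 4)*(r + 1)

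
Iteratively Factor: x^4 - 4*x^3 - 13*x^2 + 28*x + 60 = (x - 5)*(x^3 + x^2 - 8*x - 12) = (x - 5)*(x + 2)*(x^2 - x - 6) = (x - 5)*(x + 2)^2*(x - 3)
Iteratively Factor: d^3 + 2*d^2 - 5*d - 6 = (d + 1)*(d^2 + d - 6) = (d - 2)*(d + 1)*(d + 3)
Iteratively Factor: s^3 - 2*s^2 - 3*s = (s + 1)*(s^2 - 3*s) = s*(s + 1)*(s - 3)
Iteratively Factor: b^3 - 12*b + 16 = (b - 2)*(b^2 + 2*b - 8) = (b - 2)*(b + 4)*(b - 2)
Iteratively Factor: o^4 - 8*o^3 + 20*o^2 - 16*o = (o - 2)*(o^3 - 6*o^2 + 8*o) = o*(o - 2)*(o^2 - 6*o + 8) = o*(o - 4)*(o - 2)*(o - 2)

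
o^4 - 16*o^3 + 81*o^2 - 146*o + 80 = (o - 8)*(o - 5)*(o - 2)*(o - 1)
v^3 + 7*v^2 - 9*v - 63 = (v - 3)*(v + 3)*(v + 7)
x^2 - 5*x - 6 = (x - 6)*(x + 1)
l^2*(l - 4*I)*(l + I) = l^4 - 3*I*l^3 + 4*l^2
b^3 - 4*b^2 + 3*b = b*(b - 3)*(b - 1)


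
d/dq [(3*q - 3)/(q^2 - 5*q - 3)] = 3*(-q^2 + 2*q - 8)/(q^4 - 10*q^3 + 19*q^2 + 30*q + 9)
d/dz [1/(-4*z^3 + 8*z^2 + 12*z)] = (3*z^2 - 4*z - 3)/(4*z^2*(-z^2 + 2*z + 3)^2)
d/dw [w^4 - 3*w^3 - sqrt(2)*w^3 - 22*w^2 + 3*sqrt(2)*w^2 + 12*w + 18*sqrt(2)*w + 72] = 4*w^3 - 9*w^2 - 3*sqrt(2)*w^2 - 44*w + 6*sqrt(2)*w + 12 + 18*sqrt(2)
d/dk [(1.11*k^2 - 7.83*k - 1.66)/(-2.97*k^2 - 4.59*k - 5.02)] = (-28.35*k^2 - 21.0048*k + 31.6872)/(8.8209*k^4 + 27.2646*k^3 + 50.8869*k^2 + 46.0836*k + 25.2004)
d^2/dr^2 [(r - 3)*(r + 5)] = 2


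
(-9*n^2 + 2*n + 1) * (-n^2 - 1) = 9*n^4 - 2*n^3 + 8*n^2 - 2*n - 1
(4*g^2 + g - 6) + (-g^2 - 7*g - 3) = 3*g^2 - 6*g - 9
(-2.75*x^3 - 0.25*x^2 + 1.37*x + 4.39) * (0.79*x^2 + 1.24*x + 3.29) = -2.1725*x^5 - 3.6075*x^4 - 8.2752*x^3 + 4.3444*x^2 + 9.9509*x + 14.4431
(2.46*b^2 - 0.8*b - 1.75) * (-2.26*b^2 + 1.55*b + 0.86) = -5.5596*b^4 + 5.621*b^3 + 4.8306*b^2 - 3.4005*b - 1.505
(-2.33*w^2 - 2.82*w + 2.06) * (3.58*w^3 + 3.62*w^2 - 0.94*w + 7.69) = -8.3414*w^5 - 18.5302*w^4 - 0.643399999999998*w^3 - 7.8097*w^2 - 23.6222*w + 15.8414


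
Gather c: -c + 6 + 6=12 - c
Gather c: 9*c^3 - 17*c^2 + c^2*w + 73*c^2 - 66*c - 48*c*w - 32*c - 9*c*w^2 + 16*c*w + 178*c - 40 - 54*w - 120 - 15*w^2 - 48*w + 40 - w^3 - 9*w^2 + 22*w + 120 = 9*c^3 + c^2*(w + 56) + c*(-9*w^2 - 32*w + 80) - w^3 - 24*w^2 - 80*w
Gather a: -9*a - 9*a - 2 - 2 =-18*a - 4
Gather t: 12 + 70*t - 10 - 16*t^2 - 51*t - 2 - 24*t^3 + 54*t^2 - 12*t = -24*t^3 + 38*t^2 + 7*t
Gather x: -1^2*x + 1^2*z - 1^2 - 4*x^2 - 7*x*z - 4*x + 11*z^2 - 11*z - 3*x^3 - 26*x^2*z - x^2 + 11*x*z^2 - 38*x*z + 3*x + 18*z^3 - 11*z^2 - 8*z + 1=-3*x^3 + x^2*(-26*z - 5) + x*(11*z^2 - 45*z - 2) + 18*z^3 - 18*z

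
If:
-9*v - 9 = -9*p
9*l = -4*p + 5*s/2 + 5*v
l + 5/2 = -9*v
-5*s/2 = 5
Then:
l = -167/164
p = 137/164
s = -2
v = -27/164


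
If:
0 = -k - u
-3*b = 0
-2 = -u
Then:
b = 0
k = -2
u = 2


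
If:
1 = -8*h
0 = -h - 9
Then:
No Solution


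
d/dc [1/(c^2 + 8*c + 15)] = 2*(-c - 4)/(c^2 + 8*c + 15)^2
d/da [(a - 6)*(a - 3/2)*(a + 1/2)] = 3*a^2 - 14*a + 21/4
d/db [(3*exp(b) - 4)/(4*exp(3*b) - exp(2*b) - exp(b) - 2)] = ((3*exp(b) - 4)*(-12*exp(2*b) + 2*exp(b) + 1) + 12*exp(3*b) - 3*exp(2*b) - 3*exp(b) - 6)*exp(b)/(-4*exp(3*b) + exp(2*b) + exp(b) + 2)^2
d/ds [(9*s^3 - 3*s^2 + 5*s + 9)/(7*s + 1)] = 2*(63*s^3 + 3*s^2 - 3*s - 29)/(49*s^2 + 14*s + 1)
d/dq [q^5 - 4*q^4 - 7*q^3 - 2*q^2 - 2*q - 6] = 5*q^4 - 16*q^3 - 21*q^2 - 4*q - 2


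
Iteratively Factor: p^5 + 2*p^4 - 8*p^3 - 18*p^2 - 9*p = (p - 3)*(p^4 + 5*p^3 + 7*p^2 + 3*p) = (p - 3)*(p + 1)*(p^3 + 4*p^2 + 3*p) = (p - 3)*(p + 1)^2*(p^2 + 3*p) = (p - 3)*(p + 1)^2*(p + 3)*(p)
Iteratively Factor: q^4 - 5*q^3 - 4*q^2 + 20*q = (q + 2)*(q^3 - 7*q^2 + 10*q) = q*(q + 2)*(q^2 - 7*q + 10) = q*(q - 2)*(q + 2)*(q - 5)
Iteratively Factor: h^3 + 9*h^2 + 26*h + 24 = (h + 4)*(h^2 + 5*h + 6) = (h + 3)*(h + 4)*(h + 2)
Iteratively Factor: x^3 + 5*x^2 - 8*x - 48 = (x + 4)*(x^2 + x - 12) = (x + 4)^2*(x - 3)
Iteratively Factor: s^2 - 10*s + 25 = (s - 5)*(s - 5)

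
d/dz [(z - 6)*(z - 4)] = 2*z - 10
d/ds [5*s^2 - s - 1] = 10*s - 1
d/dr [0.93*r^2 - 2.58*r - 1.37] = 1.86*r - 2.58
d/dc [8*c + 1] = 8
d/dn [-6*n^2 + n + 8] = 1 - 12*n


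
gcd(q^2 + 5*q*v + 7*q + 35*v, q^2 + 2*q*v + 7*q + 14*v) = q + 7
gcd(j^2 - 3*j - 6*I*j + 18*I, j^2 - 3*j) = j - 3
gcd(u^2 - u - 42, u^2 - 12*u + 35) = u - 7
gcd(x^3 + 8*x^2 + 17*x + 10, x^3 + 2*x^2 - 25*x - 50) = x^2 + 7*x + 10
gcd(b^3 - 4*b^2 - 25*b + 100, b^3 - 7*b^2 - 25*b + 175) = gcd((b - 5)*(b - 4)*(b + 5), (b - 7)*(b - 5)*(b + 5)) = b^2 - 25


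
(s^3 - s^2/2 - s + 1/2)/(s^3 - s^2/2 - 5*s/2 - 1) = (2*s^2 - 3*s + 1)/(2*s^2 - 3*s - 2)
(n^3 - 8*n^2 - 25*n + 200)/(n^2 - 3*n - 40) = n - 5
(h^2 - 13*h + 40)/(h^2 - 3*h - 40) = (h - 5)/(h + 5)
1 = 1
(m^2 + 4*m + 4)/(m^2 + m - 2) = (m + 2)/(m - 1)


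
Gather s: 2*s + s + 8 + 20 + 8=3*s + 36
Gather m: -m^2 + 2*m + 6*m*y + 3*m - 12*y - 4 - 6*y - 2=-m^2 + m*(6*y + 5) - 18*y - 6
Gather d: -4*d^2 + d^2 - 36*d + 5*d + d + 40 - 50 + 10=-3*d^2 - 30*d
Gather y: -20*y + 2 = 2 - 20*y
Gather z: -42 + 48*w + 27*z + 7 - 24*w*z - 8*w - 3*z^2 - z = 40*w - 3*z^2 + z*(26 - 24*w) - 35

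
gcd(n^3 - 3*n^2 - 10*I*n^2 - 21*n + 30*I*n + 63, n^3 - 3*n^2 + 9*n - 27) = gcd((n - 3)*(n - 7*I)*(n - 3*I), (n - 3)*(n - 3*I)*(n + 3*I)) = n^2 + n*(-3 - 3*I) + 9*I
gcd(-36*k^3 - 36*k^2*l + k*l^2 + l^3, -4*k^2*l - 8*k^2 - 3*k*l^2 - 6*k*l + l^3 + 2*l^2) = k + l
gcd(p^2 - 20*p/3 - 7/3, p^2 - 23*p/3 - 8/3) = p + 1/3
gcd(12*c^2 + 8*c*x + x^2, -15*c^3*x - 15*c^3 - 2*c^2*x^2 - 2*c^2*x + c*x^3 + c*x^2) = 1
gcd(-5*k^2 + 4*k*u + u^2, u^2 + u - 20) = 1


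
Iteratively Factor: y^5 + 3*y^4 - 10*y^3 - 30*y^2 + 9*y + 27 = (y + 1)*(y^4 + 2*y^3 - 12*y^2 - 18*y + 27) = (y + 1)*(y + 3)*(y^3 - y^2 - 9*y + 9) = (y + 1)*(y + 3)^2*(y^2 - 4*y + 3) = (y - 1)*(y + 1)*(y + 3)^2*(y - 3)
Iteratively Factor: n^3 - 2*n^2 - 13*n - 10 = (n + 1)*(n^2 - 3*n - 10) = (n - 5)*(n + 1)*(n + 2)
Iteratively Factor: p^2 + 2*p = (p + 2)*(p)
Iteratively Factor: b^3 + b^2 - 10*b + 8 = (b - 1)*(b^2 + 2*b - 8) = (b - 1)*(b + 4)*(b - 2)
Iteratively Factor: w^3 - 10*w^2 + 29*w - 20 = (w - 4)*(w^2 - 6*w + 5) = (w - 5)*(w - 4)*(w - 1)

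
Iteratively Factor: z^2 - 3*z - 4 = (z - 4)*(z + 1)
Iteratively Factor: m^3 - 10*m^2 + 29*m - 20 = (m - 5)*(m^2 - 5*m + 4) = (m - 5)*(m - 4)*(m - 1)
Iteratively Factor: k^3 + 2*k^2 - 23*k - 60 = (k + 3)*(k^2 - k - 20) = (k - 5)*(k + 3)*(k + 4)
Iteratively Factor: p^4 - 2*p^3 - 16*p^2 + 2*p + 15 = (p + 3)*(p^3 - 5*p^2 - p + 5) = (p + 1)*(p + 3)*(p^2 - 6*p + 5) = (p - 1)*(p + 1)*(p + 3)*(p - 5)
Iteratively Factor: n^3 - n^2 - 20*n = (n - 5)*(n^2 + 4*n) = (n - 5)*(n + 4)*(n)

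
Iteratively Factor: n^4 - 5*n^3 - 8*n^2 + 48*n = (n + 3)*(n^3 - 8*n^2 + 16*n) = (n - 4)*(n + 3)*(n^2 - 4*n) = (n - 4)^2*(n + 3)*(n)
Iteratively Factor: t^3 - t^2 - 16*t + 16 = (t + 4)*(t^2 - 5*t + 4) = (t - 1)*(t + 4)*(t - 4)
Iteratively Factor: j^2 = (j)*(j)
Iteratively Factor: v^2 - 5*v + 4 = (v - 1)*(v - 4)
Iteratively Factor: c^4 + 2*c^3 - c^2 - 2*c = (c)*(c^3 + 2*c^2 - c - 2) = c*(c - 1)*(c^2 + 3*c + 2) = c*(c - 1)*(c + 1)*(c + 2)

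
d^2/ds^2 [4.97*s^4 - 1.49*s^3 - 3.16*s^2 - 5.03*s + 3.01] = 59.64*s^2 - 8.94*s - 6.32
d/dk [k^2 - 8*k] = 2*k - 8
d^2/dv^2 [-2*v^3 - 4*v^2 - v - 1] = -12*v - 8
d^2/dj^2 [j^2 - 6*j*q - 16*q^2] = 2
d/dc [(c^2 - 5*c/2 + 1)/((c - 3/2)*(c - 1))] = (4*c - 5)/(4*c^4 - 20*c^3 + 37*c^2 - 30*c + 9)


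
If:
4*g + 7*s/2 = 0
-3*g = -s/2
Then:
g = 0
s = 0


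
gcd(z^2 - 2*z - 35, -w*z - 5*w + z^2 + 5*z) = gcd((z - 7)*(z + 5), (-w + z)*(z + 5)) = z + 5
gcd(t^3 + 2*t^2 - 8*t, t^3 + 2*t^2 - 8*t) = t^3 + 2*t^2 - 8*t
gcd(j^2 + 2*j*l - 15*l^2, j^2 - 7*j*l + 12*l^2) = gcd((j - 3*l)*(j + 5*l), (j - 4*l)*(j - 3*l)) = j - 3*l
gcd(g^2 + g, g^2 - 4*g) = g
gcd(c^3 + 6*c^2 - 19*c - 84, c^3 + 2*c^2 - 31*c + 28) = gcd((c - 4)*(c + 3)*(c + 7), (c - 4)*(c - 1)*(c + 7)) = c^2 + 3*c - 28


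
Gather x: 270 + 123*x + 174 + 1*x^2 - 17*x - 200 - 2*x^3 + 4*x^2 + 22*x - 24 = -2*x^3 + 5*x^2 + 128*x + 220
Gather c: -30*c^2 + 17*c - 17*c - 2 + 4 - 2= -30*c^2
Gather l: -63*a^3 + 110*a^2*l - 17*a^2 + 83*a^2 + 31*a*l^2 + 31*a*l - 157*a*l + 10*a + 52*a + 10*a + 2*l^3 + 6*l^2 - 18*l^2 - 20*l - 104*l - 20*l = -63*a^3 + 66*a^2 + 72*a + 2*l^3 + l^2*(31*a - 12) + l*(110*a^2 - 126*a - 144)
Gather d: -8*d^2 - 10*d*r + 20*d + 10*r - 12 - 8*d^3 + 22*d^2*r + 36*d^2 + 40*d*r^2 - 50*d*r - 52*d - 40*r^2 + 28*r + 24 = -8*d^3 + d^2*(22*r + 28) + d*(40*r^2 - 60*r - 32) - 40*r^2 + 38*r + 12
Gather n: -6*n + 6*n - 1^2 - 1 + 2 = 0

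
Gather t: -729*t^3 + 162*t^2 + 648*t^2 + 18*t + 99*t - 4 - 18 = -729*t^3 + 810*t^2 + 117*t - 22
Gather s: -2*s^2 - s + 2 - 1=-2*s^2 - s + 1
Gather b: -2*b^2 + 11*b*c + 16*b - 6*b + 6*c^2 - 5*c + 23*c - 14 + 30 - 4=-2*b^2 + b*(11*c + 10) + 6*c^2 + 18*c + 12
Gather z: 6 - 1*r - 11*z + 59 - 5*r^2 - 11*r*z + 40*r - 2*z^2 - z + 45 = -5*r^2 + 39*r - 2*z^2 + z*(-11*r - 12) + 110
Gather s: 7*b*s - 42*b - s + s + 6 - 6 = 7*b*s - 42*b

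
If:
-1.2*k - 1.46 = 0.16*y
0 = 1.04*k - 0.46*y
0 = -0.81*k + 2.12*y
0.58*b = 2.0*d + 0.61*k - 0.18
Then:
No Solution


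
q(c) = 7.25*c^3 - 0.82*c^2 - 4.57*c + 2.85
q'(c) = 21.75*c^2 - 1.64*c - 4.57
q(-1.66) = -24.99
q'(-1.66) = 58.09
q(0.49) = 1.27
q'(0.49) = -0.15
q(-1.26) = -7.20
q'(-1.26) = 32.03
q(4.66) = 697.41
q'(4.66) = 460.10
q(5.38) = 1083.51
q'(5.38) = 616.15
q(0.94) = 3.85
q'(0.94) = 13.11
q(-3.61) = -332.42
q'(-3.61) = 284.80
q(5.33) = 1052.99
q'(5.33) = 604.58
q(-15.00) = -24581.85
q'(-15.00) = 4913.78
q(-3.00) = -186.57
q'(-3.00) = 196.10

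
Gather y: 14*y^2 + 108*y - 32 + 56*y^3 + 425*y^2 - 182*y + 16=56*y^3 + 439*y^2 - 74*y - 16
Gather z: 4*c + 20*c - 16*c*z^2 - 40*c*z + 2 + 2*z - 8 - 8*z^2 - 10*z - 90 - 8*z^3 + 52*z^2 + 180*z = 24*c - 8*z^3 + z^2*(44 - 16*c) + z*(172 - 40*c) - 96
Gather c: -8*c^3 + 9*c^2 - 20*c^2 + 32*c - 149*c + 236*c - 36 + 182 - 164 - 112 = -8*c^3 - 11*c^2 + 119*c - 130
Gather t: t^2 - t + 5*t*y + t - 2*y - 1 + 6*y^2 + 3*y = t^2 + 5*t*y + 6*y^2 + y - 1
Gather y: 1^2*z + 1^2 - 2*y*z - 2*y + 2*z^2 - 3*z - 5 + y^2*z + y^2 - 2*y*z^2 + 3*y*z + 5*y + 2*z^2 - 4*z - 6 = y^2*(z + 1) + y*(-2*z^2 + z + 3) + 4*z^2 - 6*z - 10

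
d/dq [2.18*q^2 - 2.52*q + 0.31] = 4.36*q - 2.52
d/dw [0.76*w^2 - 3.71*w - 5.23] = 1.52*w - 3.71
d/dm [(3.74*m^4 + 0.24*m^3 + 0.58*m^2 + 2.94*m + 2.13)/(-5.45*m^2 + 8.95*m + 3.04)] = (-40.766*m^5 + 99.111*m^4 + 49.7744*m^3 + 23.4028*m^2 + 26.7434*m - 10.1259)/(29.7025*m^4 - 97.555*m^3 + 46.9665*m^2 + 54.416*m + 9.2416)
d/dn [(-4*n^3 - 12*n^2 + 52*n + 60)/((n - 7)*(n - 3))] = 4*(-n^2 + 14*n + 47)/(n^2 - 14*n + 49)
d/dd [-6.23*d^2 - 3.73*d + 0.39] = -12.46*d - 3.73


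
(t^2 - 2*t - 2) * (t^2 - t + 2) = t^4 - 3*t^3 + 2*t^2 - 2*t - 4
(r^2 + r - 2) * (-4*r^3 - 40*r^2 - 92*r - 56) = -4*r^5 - 44*r^4 - 124*r^3 - 68*r^2 + 128*r + 112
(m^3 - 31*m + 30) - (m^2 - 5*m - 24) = m^3 - m^2 - 26*m + 54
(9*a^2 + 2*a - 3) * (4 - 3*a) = -27*a^3 + 30*a^2 + 17*a - 12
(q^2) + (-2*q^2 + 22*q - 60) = -q^2 + 22*q - 60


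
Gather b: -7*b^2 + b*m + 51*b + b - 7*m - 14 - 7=-7*b^2 + b*(m + 52) - 7*m - 21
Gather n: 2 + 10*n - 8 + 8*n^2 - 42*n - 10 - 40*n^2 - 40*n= -32*n^2 - 72*n - 16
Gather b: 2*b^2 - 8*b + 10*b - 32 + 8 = 2*b^2 + 2*b - 24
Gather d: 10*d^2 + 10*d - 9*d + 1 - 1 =10*d^2 + d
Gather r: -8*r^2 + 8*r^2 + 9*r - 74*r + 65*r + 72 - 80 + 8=0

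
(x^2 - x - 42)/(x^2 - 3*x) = (x^2 - x - 42)/(x*(x - 3))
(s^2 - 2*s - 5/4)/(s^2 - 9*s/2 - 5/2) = (s - 5/2)/(s - 5)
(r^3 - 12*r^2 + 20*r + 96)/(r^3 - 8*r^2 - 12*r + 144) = (r^2 - 6*r - 16)/(r^2 - 2*r - 24)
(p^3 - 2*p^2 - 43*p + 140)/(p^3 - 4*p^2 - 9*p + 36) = (p^2 + 2*p - 35)/(p^2 - 9)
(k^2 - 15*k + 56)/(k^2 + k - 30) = (k^2 - 15*k + 56)/(k^2 + k - 30)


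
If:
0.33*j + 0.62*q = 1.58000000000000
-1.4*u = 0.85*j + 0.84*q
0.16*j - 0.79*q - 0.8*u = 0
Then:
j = 0.97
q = 2.03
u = -1.81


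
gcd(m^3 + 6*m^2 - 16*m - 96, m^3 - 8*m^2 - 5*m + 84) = m - 4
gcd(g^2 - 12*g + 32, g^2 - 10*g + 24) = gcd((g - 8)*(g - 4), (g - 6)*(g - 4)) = g - 4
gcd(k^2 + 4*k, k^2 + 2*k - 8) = k + 4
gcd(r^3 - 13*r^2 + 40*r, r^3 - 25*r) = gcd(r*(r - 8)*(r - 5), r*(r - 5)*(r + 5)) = r^2 - 5*r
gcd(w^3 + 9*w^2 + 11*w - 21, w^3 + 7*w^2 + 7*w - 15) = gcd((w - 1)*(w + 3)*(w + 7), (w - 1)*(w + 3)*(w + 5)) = w^2 + 2*w - 3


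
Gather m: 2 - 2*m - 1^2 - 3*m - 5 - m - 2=-6*m - 6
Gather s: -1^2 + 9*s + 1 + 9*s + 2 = 18*s + 2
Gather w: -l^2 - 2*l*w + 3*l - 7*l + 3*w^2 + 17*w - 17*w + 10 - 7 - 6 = -l^2 - 2*l*w - 4*l + 3*w^2 - 3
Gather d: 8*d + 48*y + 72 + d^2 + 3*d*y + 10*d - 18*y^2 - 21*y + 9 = d^2 + d*(3*y + 18) - 18*y^2 + 27*y + 81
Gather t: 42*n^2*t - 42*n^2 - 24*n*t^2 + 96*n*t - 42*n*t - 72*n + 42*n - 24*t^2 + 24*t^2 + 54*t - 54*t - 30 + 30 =-42*n^2 - 24*n*t^2 - 30*n + t*(42*n^2 + 54*n)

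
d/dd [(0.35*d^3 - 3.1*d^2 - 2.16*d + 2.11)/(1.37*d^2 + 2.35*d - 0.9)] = (0.4795*d^4 + 1.645*d^3 - 5.2708*d^2 - 0.2014*d - 3.0145)/(1.8769*d^4 + 6.439*d^3 + 3.0565*d^2 - 4.23*d + 0.81)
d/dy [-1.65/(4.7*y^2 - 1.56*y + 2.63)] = (15.51*y - 2.574)/(4.7*y^2 - 1.56*y + 2.63)^2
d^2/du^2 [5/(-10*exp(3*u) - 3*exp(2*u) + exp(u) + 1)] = 5*(-2*(30*exp(2*u) + 6*exp(u) - 1)^2*exp(u) + (90*exp(2*u) + 12*exp(u) - 1)*(10*exp(3*u) + 3*exp(2*u) - exp(u) - 1))*exp(u)/(10*exp(3*u) + 3*exp(2*u) - exp(u) - 1)^3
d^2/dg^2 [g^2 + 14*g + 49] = 2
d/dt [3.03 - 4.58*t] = -4.58000000000000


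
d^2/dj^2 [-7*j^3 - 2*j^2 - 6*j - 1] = -42*j - 4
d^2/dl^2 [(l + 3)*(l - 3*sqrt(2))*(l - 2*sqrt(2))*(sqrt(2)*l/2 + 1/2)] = 6*sqrt(2)*l^2 - 27*l + 9*sqrt(2)*l - 27 + 7*sqrt(2)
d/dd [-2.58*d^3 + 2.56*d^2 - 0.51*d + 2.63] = -7.74*d^2 + 5.12*d - 0.51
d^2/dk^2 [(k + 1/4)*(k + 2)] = 2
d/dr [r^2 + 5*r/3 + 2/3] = 2*r + 5/3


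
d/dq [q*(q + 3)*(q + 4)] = 3*q^2 + 14*q + 12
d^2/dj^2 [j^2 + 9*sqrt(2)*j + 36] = 2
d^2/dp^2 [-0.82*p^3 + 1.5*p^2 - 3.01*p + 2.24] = 3.0 - 4.92*p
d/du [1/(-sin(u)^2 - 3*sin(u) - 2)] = (2*sin(u) + 3)*cos(u)/(sin(u)^2 + 3*sin(u) + 2)^2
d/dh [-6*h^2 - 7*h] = -12*h - 7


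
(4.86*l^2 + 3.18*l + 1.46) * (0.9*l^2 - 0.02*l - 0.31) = 4.374*l^4 + 2.7648*l^3 - 0.2562*l^2 - 1.015*l - 0.4526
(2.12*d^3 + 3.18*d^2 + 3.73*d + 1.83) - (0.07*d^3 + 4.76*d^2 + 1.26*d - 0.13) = 2.05*d^3 - 1.58*d^2 + 2.47*d + 1.96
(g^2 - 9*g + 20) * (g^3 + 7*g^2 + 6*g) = g^5 - 2*g^4 - 37*g^3 + 86*g^2 + 120*g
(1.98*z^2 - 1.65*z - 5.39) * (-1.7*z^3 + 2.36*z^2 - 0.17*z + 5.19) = -3.366*z^5 + 7.4778*z^4 + 4.9324*z^3 - 2.1637*z^2 - 7.6472*z - 27.9741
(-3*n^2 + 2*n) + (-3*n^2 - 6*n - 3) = -6*n^2 - 4*n - 3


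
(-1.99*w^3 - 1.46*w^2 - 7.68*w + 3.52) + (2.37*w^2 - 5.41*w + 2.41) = -1.99*w^3 + 0.91*w^2 - 13.09*w + 5.93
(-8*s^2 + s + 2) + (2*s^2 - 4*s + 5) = -6*s^2 - 3*s + 7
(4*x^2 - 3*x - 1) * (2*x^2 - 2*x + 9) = 8*x^4 - 14*x^3 + 40*x^2 - 25*x - 9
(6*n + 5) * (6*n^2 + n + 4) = 36*n^3 + 36*n^2 + 29*n + 20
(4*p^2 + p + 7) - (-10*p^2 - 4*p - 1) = 14*p^2 + 5*p + 8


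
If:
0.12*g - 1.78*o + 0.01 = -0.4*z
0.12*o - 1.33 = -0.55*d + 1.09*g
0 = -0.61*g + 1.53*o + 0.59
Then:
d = 1.28534289917575*z + 4.74011607988553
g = 0.678341831079583*z + 1.18100199512303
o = 0.270450011084017*z + 0.0852360895588561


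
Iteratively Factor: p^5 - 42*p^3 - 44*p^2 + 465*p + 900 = (p + 3)*(p^4 - 3*p^3 - 33*p^2 + 55*p + 300) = (p + 3)*(p + 4)*(p^3 - 7*p^2 - 5*p + 75) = (p - 5)*(p + 3)*(p + 4)*(p^2 - 2*p - 15) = (p - 5)^2*(p + 3)*(p + 4)*(p + 3)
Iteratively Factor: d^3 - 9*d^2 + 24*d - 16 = (d - 1)*(d^2 - 8*d + 16) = (d - 4)*(d - 1)*(d - 4)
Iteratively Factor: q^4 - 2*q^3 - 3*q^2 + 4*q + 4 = (q + 1)*(q^3 - 3*q^2 + 4) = (q - 2)*(q + 1)*(q^2 - q - 2) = (q - 2)*(q + 1)^2*(q - 2)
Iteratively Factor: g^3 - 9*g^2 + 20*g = (g - 5)*(g^2 - 4*g) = (g - 5)*(g - 4)*(g)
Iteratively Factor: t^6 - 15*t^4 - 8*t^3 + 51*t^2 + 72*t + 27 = (t - 3)*(t^5 + 3*t^4 - 6*t^3 - 26*t^2 - 27*t - 9) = (t - 3)*(t + 1)*(t^4 + 2*t^3 - 8*t^2 - 18*t - 9) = (t - 3)*(t + 1)*(t + 3)*(t^3 - t^2 - 5*t - 3) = (t - 3)*(t + 1)^2*(t + 3)*(t^2 - 2*t - 3) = (t - 3)^2*(t + 1)^2*(t + 3)*(t + 1)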